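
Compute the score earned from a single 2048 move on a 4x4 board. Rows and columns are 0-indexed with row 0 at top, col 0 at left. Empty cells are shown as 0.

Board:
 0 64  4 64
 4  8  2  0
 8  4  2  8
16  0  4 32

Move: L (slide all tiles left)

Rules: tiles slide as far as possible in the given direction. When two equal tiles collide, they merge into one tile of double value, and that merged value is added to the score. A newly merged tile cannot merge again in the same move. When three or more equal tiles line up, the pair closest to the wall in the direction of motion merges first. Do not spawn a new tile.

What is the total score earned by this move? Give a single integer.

Answer: 0

Derivation:
Slide left:
row 0: [0, 64, 4, 64] -> [64, 4, 64, 0]  score +0 (running 0)
row 1: [4, 8, 2, 0] -> [4, 8, 2, 0]  score +0 (running 0)
row 2: [8, 4, 2, 8] -> [8, 4, 2, 8]  score +0 (running 0)
row 3: [16, 0, 4, 32] -> [16, 4, 32, 0]  score +0 (running 0)
Board after move:
64  4 64  0
 4  8  2  0
 8  4  2  8
16  4 32  0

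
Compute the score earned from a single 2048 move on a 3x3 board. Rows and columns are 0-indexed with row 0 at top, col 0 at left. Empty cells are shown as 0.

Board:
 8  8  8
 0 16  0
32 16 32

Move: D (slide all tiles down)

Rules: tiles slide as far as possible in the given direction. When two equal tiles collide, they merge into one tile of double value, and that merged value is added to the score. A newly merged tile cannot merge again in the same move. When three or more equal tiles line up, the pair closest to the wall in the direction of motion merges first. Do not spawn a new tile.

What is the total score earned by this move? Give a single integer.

Answer: 32

Derivation:
Slide down:
col 0: [8, 0, 32] -> [0, 8, 32]  score +0 (running 0)
col 1: [8, 16, 16] -> [0, 8, 32]  score +32 (running 32)
col 2: [8, 0, 32] -> [0, 8, 32]  score +0 (running 32)
Board after move:
 0  0  0
 8  8  8
32 32 32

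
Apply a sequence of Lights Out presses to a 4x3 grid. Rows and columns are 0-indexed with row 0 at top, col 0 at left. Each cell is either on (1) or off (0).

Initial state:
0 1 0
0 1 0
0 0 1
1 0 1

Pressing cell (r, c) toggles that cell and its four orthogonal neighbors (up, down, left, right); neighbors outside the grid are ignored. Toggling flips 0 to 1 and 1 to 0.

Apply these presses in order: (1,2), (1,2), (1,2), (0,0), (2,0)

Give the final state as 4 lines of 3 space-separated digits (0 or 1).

After press 1 at (1,2):
0 1 1
0 0 1
0 0 0
1 0 1

After press 2 at (1,2):
0 1 0
0 1 0
0 0 1
1 0 1

After press 3 at (1,2):
0 1 1
0 0 1
0 0 0
1 0 1

After press 4 at (0,0):
1 0 1
1 0 1
0 0 0
1 0 1

After press 5 at (2,0):
1 0 1
0 0 1
1 1 0
0 0 1

Answer: 1 0 1
0 0 1
1 1 0
0 0 1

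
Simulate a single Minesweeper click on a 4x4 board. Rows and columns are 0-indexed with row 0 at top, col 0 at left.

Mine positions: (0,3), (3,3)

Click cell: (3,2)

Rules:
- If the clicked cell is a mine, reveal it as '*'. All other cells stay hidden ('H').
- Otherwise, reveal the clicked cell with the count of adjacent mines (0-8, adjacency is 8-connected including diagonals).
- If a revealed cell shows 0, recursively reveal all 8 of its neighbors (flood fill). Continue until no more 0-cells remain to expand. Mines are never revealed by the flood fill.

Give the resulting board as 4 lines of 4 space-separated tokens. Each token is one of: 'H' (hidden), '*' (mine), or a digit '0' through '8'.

H H H H
H H H H
H H H H
H H 1 H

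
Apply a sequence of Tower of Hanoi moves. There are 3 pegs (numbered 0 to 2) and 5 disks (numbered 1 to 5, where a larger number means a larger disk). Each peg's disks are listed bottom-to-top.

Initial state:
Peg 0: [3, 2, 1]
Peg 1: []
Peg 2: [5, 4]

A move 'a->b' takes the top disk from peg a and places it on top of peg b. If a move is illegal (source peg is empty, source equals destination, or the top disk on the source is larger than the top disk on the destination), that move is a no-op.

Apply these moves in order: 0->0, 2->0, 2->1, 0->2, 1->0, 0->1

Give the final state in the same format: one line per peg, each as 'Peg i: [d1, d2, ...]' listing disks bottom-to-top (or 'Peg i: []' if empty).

After move 1 (0->0):
Peg 0: [3, 2, 1]
Peg 1: []
Peg 2: [5, 4]

After move 2 (2->0):
Peg 0: [3, 2, 1]
Peg 1: []
Peg 2: [5, 4]

After move 3 (2->1):
Peg 0: [3, 2, 1]
Peg 1: [4]
Peg 2: [5]

After move 4 (0->2):
Peg 0: [3, 2]
Peg 1: [4]
Peg 2: [5, 1]

After move 5 (1->0):
Peg 0: [3, 2]
Peg 1: [4]
Peg 2: [5, 1]

After move 6 (0->1):
Peg 0: [3]
Peg 1: [4, 2]
Peg 2: [5, 1]

Answer: Peg 0: [3]
Peg 1: [4, 2]
Peg 2: [5, 1]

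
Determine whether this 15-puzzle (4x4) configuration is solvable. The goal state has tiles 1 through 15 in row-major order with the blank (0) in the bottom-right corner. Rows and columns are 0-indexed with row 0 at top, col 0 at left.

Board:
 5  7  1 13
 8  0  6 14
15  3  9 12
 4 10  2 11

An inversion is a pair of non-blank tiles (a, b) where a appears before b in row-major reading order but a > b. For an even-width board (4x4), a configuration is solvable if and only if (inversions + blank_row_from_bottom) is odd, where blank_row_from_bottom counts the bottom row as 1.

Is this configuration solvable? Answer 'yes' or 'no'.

Answer: yes

Derivation:
Inversions: 48
Blank is in row 1 (0-indexed from top), which is row 3 counting from the bottom (bottom = 1).
48 + 3 = 51, which is odd, so the puzzle is solvable.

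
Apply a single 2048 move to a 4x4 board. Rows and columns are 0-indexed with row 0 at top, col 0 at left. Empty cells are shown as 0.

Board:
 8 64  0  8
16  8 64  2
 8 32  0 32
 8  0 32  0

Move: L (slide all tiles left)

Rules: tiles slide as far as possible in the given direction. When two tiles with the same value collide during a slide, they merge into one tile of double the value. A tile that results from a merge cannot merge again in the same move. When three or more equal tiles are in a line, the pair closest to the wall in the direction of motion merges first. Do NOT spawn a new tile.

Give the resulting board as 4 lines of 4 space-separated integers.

Slide left:
row 0: [8, 64, 0, 8] -> [8, 64, 8, 0]
row 1: [16, 8, 64, 2] -> [16, 8, 64, 2]
row 2: [8, 32, 0, 32] -> [8, 64, 0, 0]
row 3: [8, 0, 32, 0] -> [8, 32, 0, 0]

Answer:  8 64  8  0
16  8 64  2
 8 64  0  0
 8 32  0  0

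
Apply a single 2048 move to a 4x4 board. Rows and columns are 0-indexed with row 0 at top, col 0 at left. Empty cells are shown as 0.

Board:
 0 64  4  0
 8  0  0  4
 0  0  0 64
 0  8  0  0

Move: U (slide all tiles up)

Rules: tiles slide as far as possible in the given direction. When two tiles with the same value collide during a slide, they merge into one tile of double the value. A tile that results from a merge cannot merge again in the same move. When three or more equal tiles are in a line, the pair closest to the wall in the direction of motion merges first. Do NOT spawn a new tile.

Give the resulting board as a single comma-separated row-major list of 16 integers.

Answer: 8, 64, 4, 4, 0, 8, 0, 64, 0, 0, 0, 0, 0, 0, 0, 0

Derivation:
Slide up:
col 0: [0, 8, 0, 0] -> [8, 0, 0, 0]
col 1: [64, 0, 0, 8] -> [64, 8, 0, 0]
col 2: [4, 0, 0, 0] -> [4, 0, 0, 0]
col 3: [0, 4, 64, 0] -> [4, 64, 0, 0]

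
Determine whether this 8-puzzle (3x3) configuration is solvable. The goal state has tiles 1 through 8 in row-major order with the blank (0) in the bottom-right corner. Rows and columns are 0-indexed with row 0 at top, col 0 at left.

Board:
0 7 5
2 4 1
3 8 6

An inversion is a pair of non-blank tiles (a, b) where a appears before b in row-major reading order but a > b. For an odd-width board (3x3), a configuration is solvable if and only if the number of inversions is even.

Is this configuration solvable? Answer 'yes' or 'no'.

Inversions (pairs i<j in row-major order where tile[i] > tile[j] > 0): 14
14 is even, so the puzzle is solvable.

Answer: yes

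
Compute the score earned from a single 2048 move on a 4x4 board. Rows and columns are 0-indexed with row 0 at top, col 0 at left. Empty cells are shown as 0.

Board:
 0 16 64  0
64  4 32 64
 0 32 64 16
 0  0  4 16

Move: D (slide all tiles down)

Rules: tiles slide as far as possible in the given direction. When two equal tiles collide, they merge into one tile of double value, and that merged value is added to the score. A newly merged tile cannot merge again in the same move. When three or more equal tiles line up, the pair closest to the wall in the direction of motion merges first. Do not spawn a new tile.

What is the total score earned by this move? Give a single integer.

Answer: 32

Derivation:
Slide down:
col 0: [0, 64, 0, 0] -> [0, 0, 0, 64]  score +0 (running 0)
col 1: [16, 4, 32, 0] -> [0, 16, 4, 32]  score +0 (running 0)
col 2: [64, 32, 64, 4] -> [64, 32, 64, 4]  score +0 (running 0)
col 3: [0, 64, 16, 16] -> [0, 0, 64, 32]  score +32 (running 32)
Board after move:
 0  0 64  0
 0 16 32  0
 0  4 64 64
64 32  4 32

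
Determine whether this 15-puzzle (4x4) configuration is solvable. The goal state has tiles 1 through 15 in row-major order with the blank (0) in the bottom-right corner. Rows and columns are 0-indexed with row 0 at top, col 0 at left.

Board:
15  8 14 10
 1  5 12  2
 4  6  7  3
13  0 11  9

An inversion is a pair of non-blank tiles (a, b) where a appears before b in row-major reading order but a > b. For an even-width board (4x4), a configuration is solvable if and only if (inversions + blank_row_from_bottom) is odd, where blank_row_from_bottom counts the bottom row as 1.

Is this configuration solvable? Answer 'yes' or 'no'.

Inversions: 57
Blank is in row 3 (0-indexed from top), which is row 1 counting from the bottom (bottom = 1).
57 + 1 = 58, which is even, so the puzzle is not solvable.

Answer: no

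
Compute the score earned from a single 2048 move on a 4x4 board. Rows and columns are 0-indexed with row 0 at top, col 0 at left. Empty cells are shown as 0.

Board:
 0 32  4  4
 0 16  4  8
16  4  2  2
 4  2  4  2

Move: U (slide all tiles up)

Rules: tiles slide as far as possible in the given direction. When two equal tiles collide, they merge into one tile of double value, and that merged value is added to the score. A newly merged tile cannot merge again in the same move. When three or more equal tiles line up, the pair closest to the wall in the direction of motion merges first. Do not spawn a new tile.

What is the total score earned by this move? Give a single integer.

Slide up:
col 0: [0, 0, 16, 4] -> [16, 4, 0, 0]  score +0 (running 0)
col 1: [32, 16, 4, 2] -> [32, 16, 4, 2]  score +0 (running 0)
col 2: [4, 4, 2, 4] -> [8, 2, 4, 0]  score +8 (running 8)
col 3: [4, 8, 2, 2] -> [4, 8, 4, 0]  score +4 (running 12)
Board after move:
16 32  8  4
 4 16  2  8
 0  4  4  4
 0  2  0  0

Answer: 12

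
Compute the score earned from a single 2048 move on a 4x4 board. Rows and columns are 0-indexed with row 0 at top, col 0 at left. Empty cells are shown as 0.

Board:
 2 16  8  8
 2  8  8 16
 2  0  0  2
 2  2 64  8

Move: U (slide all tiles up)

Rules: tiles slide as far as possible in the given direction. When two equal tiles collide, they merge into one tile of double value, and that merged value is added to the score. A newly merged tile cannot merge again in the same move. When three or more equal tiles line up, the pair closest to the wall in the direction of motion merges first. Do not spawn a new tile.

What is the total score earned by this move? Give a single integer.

Slide up:
col 0: [2, 2, 2, 2] -> [4, 4, 0, 0]  score +8 (running 8)
col 1: [16, 8, 0, 2] -> [16, 8, 2, 0]  score +0 (running 8)
col 2: [8, 8, 0, 64] -> [16, 64, 0, 0]  score +16 (running 24)
col 3: [8, 16, 2, 8] -> [8, 16, 2, 8]  score +0 (running 24)
Board after move:
 4 16 16  8
 4  8 64 16
 0  2  0  2
 0  0  0  8

Answer: 24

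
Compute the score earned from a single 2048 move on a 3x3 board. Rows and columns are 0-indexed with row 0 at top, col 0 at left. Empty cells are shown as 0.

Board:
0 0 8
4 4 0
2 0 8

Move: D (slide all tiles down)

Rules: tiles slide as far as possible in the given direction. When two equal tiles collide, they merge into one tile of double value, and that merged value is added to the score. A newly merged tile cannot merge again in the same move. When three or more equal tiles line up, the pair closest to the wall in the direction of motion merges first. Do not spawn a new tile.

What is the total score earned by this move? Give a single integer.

Answer: 16

Derivation:
Slide down:
col 0: [0, 4, 2] -> [0, 4, 2]  score +0 (running 0)
col 1: [0, 4, 0] -> [0, 0, 4]  score +0 (running 0)
col 2: [8, 0, 8] -> [0, 0, 16]  score +16 (running 16)
Board after move:
 0  0  0
 4  0  0
 2  4 16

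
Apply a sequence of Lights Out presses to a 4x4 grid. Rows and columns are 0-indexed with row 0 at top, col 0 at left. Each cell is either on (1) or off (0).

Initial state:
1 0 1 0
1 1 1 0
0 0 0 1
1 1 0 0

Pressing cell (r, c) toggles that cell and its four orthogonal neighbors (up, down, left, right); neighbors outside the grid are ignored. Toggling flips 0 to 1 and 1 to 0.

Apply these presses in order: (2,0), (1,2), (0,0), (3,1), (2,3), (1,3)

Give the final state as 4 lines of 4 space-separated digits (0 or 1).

After press 1 at (2,0):
1 0 1 0
0 1 1 0
1 1 0 1
0 1 0 0

After press 2 at (1,2):
1 0 0 0
0 0 0 1
1 1 1 1
0 1 0 0

After press 3 at (0,0):
0 1 0 0
1 0 0 1
1 1 1 1
0 1 0 0

After press 4 at (3,1):
0 1 0 0
1 0 0 1
1 0 1 1
1 0 1 0

After press 5 at (2,3):
0 1 0 0
1 0 0 0
1 0 0 0
1 0 1 1

After press 6 at (1,3):
0 1 0 1
1 0 1 1
1 0 0 1
1 0 1 1

Answer: 0 1 0 1
1 0 1 1
1 0 0 1
1 0 1 1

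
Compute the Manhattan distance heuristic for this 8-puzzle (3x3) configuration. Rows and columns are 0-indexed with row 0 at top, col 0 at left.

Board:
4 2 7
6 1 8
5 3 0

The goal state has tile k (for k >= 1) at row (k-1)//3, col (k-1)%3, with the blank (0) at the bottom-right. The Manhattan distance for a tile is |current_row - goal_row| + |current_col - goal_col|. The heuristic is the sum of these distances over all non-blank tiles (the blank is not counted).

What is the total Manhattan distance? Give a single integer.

Tile 4: (0,0)->(1,0) = 1
Tile 2: (0,1)->(0,1) = 0
Tile 7: (0,2)->(2,0) = 4
Tile 6: (1,0)->(1,2) = 2
Tile 1: (1,1)->(0,0) = 2
Tile 8: (1,2)->(2,1) = 2
Tile 5: (2,0)->(1,1) = 2
Tile 3: (2,1)->(0,2) = 3
Sum: 1 + 0 + 4 + 2 + 2 + 2 + 2 + 3 = 16

Answer: 16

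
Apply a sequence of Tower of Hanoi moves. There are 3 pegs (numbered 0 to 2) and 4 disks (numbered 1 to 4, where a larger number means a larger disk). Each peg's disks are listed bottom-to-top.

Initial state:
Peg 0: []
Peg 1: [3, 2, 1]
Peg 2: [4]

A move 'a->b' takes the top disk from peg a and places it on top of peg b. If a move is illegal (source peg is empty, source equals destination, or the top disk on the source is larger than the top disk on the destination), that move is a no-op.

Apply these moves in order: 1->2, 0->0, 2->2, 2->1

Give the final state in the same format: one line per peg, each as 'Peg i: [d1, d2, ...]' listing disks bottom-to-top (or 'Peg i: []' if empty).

Answer: Peg 0: []
Peg 1: [3, 2, 1]
Peg 2: [4]

Derivation:
After move 1 (1->2):
Peg 0: []
Peg 1: [3, 2]
Peg 2: [4, 1]

After move 2 (0->0):
Peg 0: []
Peg 1: [3, 2]
Peg 2: [4, 1]

After move 3 (2->2):
Peg 0: []
Peg 1: [3, 2]
Peg 2: [4, 1]

After move 4 (2->1):
Peg 0: []
Peg 1: [3, 2, 1]
Peg 2: [4]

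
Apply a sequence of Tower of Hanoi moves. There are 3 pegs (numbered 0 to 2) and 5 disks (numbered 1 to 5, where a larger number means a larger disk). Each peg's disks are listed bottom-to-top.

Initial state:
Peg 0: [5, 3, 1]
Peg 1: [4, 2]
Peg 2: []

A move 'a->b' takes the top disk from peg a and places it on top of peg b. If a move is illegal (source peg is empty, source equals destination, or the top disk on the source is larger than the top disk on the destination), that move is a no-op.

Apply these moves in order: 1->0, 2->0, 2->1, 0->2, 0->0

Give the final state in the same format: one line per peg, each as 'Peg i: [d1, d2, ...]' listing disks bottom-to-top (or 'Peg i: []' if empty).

Answer: Peg 0: [5, 3]
Peg 1: [4, 2]
Peg 2: [1]

Derivation:
After move 1 (1->0):
Peg 0: [5, 3, 1]
Peg 1: [4, 2]
Peg 2: []

After move 2 (2->0):
Peg 0: [5, 3, 1]
Peg 1: [4, 2]
Peg 2: []

After move 3 (2->1):
Peg 0: [5, 3, 1]
Peg 1: [4, 2]
Peg 2: []

After move 4 (0->2):
Peg 0: [5, 3]
Peg 1: [4, 2]
Peg 2: [1]

After move 5 (0->0):
Peg 0: [5, 3]
Peg 1: [4, 2]
Peg 2: [1]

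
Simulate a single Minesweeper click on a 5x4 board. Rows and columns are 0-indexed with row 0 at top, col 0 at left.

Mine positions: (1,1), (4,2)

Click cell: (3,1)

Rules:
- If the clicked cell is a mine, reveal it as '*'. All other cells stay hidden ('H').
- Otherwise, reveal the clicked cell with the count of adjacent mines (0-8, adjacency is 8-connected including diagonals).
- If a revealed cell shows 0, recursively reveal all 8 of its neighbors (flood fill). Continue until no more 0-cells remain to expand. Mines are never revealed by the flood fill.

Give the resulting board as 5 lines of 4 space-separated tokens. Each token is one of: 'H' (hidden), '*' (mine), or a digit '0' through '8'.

H H H H
H H H H
H H H H
H 1 H H
H H H H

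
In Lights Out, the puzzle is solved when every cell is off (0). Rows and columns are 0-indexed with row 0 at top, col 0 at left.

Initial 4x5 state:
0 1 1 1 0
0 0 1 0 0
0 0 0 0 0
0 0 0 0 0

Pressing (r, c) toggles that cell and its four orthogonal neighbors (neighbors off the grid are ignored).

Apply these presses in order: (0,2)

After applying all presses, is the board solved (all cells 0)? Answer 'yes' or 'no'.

Answer: yes

Derivation:
After press 1 at (0,2):
0 0 0 0 0
0 0 0 0 0
0 0 0 0 0
0 0 0 0 0

Lights still on: 0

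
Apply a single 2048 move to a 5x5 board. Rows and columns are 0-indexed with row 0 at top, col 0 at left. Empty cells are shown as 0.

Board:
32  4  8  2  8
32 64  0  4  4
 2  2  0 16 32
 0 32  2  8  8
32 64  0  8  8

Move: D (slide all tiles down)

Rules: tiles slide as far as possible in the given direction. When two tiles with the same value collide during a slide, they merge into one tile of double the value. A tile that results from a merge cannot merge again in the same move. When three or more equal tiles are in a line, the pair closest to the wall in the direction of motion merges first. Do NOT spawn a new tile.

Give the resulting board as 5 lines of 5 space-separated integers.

Slide down:
col 0: [32, 32, 2, 0, 32] -> [0, 0, 64, 2, 32]
col 1: [4, 64, 2, 32, 64] -> [4, 64, 2, 32, 64]
col 2: [8, 0, 0, 2, 0] -> [0, 0, 0, 8, 2]
col 3: [2, 4, 16, 8, 8] -> [0, 2, 4, 16, 16]
col 4: [8, 4, 32, 8, 8] -> [0, 8, 4, 32, 16]

Answer:  0  4  0  0  0
 0 64  0  2  8
64  2  0  4  4
 2 32  8 16 32
32 64  2 16 16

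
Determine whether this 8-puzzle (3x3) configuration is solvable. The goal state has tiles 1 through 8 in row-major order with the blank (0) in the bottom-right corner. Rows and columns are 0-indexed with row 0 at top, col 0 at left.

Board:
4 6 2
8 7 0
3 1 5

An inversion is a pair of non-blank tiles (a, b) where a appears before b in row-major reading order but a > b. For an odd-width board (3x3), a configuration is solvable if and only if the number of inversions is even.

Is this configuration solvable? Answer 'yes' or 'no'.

Inversions (pairs i<j in row-major order where tile[i] > tile[j] > 0): 16
16 is even, so the puzzle is solvable.

Answer: yes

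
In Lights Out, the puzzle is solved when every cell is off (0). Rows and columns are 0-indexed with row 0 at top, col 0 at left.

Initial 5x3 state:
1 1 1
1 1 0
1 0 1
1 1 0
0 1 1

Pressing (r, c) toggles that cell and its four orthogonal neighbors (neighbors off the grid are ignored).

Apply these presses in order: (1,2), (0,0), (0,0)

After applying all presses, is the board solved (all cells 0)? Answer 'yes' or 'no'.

Answer: no

Derivation:
After press 1 at (1,2):
1 1 0
1 0 1
1 0 0
1 1 0
0 1 1

After press 2 at (0,0):
0 0 0
0 0 1
1 0 0
1 1 0
0 1 1

After press 3 at (0,0):
1 1 0
1 0 1
1 0 0
1 1 0
0 1 1

Lights still on: 9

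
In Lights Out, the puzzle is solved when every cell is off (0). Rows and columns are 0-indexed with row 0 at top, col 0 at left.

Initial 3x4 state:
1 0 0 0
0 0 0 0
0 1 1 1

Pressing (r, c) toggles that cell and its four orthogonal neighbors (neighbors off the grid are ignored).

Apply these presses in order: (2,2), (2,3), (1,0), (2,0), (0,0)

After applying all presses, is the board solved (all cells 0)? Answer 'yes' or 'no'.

After press 1 at (2,2):
1 0 0 0
0 0 1 0
0 0 0 0

After press 2 at (2,3):
1 0 0 0
0 0 1 1
0 0 1 1

After press 3 at (1,0):
0 0 0 0
1 1 1 1
1 0 1 1

After press 4 at (2,0):
0 0 0 0
0 1 1 1
0 1 1 1

After press 5 at (0,0):
1 1 0 0
1 1 1 1
0 1 1 1

Lights still on: 9

Answer: no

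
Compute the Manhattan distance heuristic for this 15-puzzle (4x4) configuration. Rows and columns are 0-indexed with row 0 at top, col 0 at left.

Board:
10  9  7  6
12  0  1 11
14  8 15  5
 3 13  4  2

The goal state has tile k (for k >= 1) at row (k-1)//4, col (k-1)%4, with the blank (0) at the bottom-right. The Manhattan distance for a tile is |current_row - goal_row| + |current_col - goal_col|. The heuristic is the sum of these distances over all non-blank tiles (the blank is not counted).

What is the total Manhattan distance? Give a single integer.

Tile 10: (0,0)->(2,1) = 3
Tile 9: (0,1)->(2,0) = 3
Tile 7: (0,2)->(1,2) = 1
Tile 6: (0,3)->(1,1) = 3
Tile 12: (1,0)->(2,3) = 4
Tile 1: (1,2)->(0,0) = 3
Tile 11: (1,3)->(2,2) = 2
Tile 14: (2,0)->(3,1) = 2
Tile 8: (2,1)->(1,3) = 3
Tile 15: (2,2)->(3,2) = 1
Tile 5: (2,3)->(1,0) = 4
Tile 3: (3,0)->(0,2) = 5
Tile 13: (3,1)->(3,0) = 1
Tile 4: (3,2)->(0,3) = 4
Tile 2: (3,3)->(0,1) = 5
Sum: 3 + 3 + 1 + 3 + 4 + 3 + 2 + 2 + 3 + 1 + 4 + 5 + 1 + 4 + 5 = 44

Answer: 44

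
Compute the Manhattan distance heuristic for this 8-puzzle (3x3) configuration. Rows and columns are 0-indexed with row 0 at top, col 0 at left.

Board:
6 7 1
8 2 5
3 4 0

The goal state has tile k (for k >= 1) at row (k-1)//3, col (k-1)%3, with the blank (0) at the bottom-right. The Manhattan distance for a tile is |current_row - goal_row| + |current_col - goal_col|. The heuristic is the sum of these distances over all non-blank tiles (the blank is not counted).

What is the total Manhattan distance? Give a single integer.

Answer: 18

Derivation:
Tile 6: (0,0)->(1,2) = 3
Tile 7: (0,1)->(2,0) = 3
Tile 1: (0,2)->(0,0) = 2
Tile 8: (1,0)->(2,1) = 2
Tile 2: (1,1)->(0,1) = 1
Tile 5: (1,2)->(1,1) = 1
Tile 3: (2,0)->(0,2) = 4
Tile 4: (2,1)->(1,0) = 2
Sum: 3 + 3 + 2 + 2 + 1 + 1 + 4 + 2 = 18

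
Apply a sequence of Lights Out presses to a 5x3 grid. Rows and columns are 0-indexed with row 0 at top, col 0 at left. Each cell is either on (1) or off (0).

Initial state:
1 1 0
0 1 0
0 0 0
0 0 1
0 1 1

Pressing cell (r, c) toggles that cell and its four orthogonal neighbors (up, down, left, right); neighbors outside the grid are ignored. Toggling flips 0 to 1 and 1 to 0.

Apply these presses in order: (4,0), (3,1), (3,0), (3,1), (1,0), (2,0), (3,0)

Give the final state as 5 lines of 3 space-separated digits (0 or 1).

Answer: 0 1 0
0 0 0
0 1 0
0 0 1
1 0 1

Derivation:
After press 1 at (4,0):
1 1 0
0 1 0
0 0 0
1 0 1
1 0 1

After press 2 at (3,1):
1 1 0
0 1 0
0 1 0
0 1 0
1 1 1

After press 3 at (3,0):
1 1 0
0 1 0
1 1 0
1 0 0
0 1 1

After press 4 at (3,1):
1 1 0
0 1 0
1 0 0
0 1 1
0 0 1

After press 5 at (1,0):
0 1 0
1 0 0
0 0 0
0 1 1
0 0 1

After press 6 at (2,0):
0 1 0
0 0 0
1 1 0
1 1 1
0 0 1

After press 7 at (3,0):
0 1 0
0 0 0
0 1 0
0 0 1
1 0 1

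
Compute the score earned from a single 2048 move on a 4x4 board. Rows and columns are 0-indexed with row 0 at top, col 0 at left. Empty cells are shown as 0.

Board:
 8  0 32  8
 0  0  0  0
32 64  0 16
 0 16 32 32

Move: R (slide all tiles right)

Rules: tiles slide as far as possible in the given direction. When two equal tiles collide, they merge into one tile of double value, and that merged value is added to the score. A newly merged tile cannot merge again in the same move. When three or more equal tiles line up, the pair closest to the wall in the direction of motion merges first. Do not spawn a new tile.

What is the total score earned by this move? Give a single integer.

Slide right:
row 0: [8, 0, 32, 8] -> [0, 8, 32, 8]  score +0 (running 0)
row 1: [0, 0, 0, 0] -> [0, 0, 0, 0]  score +0 (running 0)
row 2: [32, 64, 0, 16] -> [0, 32, 64, 16]  score +0 (running 0)
row 3: [0, 16, 32, 32] -> [0, 0, 16, 64]  score +64 (running 64)
Board after move:
 0  8 32  8
 0  0  0  0
 0 32 64 16
 0  0 16 64

Answer: 64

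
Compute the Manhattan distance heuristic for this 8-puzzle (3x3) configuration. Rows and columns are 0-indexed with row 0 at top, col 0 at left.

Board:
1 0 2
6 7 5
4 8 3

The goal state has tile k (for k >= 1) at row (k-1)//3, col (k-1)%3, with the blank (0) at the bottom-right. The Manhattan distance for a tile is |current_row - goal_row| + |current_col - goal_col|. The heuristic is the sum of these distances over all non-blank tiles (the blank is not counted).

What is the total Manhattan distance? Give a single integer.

Tile 1: at (0,0), goal (0,0), distance |0-0|+|0-0| = 0
Tile 2: at (0,2), goal (0,1), distance |0-0|+|2-1| = 1
Tile 6: at (1,0), goal (1,2), distance |1-1|+|0-2| = 2
Tile 7: at (1,1), goal (2,0), distance |1-2|+|1-0| = 2
Tile 5: at (1,2), goal (1,1), distance |1-1|+|2-1| = 1
Tile 4: at (2,0), goal (1,0), distance |2-1|+|0-0| = 1
Tile 8: at (2,1), goal (2,1), distance |2-2|+|1-1| = 0
Tile 3: at (2,2), goal (0,2), distance |2-0|+|2-2| = 2
Sum: 0 + 1 + 2 + 2 + 1 + 1 + 0 + 2 = 9

Answer: 9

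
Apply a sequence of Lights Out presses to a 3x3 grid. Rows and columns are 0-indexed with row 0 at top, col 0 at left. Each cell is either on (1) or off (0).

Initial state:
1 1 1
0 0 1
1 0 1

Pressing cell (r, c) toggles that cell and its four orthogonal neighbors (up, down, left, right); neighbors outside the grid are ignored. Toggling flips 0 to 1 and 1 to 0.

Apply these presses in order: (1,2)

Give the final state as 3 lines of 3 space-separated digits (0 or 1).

After press 1 at (1,2):
1 1 0
0 1 0
1 0 0

Answer: 1 1 0
0 1 0
1 0 0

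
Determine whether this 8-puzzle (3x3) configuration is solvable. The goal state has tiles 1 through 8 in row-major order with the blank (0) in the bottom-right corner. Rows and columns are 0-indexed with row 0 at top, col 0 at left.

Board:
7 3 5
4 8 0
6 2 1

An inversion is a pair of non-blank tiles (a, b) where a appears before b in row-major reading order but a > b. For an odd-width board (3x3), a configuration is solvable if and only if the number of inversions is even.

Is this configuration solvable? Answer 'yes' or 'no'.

Inversions (pairs i<j in row-major order where tile[i] > tile[j] > 0): 19
19 is odd, so the puzzle is not solvable.

Answer: no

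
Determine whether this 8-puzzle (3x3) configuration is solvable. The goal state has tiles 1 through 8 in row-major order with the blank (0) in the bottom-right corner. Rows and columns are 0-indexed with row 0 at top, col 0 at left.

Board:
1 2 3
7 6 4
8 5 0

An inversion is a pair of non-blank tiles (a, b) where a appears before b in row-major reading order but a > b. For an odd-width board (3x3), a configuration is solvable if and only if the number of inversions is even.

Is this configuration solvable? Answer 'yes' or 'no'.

Answer: yes

Derivation:
Inversions (pairs i<j in row-major order where tile[i] > tile[j] > 0): 6
6 is even, so the puzzle is solvable.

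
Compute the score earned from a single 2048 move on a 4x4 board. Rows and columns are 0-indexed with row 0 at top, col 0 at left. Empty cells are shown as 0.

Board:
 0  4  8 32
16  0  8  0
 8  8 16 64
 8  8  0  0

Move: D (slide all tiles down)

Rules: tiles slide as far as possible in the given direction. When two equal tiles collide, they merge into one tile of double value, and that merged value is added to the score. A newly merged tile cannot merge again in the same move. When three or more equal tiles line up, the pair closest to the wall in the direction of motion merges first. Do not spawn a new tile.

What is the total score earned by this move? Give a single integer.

Slide down:
col 0: [0, 16, 8, 8] -> [0, 0, 16, 16]  score +16 (running 16)
col 1: [4, 0, 8, 8] -> [0, 0, 4, 16]  score +16 (running 32)
col 2: [8, 8, 16, 0] -> [0, 0, 16, 16]  score +16 (running 48)
col 3: [32, 0, 64, 0] -> [0, 0, 32, 64]  score +0 (running 48)
Board after move:
 0  0  0  0
 0  0  0  0
16  4 16 32
16 16 16 64

Answer: 48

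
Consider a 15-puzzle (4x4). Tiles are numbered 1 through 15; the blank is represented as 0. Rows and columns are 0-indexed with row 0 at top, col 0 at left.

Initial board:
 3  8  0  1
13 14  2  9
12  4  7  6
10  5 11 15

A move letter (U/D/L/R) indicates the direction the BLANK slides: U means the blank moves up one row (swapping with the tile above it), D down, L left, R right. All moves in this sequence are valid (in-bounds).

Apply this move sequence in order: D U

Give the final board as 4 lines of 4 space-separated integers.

After move 1 (D):
 3  8  2  1
13 14  0  9
12  4  7  6
10  5 11 15

After move 2 (U):
 3  8  0  1
13 14  2  9
12  4  7  6
10  5 11 15

Answer:  3  8  0  1
13 14  2  9
12  4  7  6
10  5 11 15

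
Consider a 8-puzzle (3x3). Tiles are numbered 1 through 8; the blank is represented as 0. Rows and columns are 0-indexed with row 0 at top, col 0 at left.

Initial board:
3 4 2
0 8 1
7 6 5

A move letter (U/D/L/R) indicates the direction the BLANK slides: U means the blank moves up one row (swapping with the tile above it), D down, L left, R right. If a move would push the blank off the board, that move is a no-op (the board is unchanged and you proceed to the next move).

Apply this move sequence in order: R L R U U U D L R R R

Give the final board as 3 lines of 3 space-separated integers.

Answer: 3 4 2
8 1 0
7 6 5

Derivation:
After move 1 (R):
3 4 2
8 0 1
7 6 5

After move 2 (L):
3 4 2
0 8 1
7 6 5

After move 3 (R):
3 4 2
8 0 1
7 6 5

After move 4 (U):
3 0 2
8 4 1
7 6 5

After move 5 (U):
3 0 2
8 4 1
7 6 5

After move 6 (U):
3 0 2
8 4 1
7 6 5

After move 7 (D):
3 4 2
8 0 1
7 6 5

After move 8 (L):
3 4 2
0 8 1
7 6 5

After move 9 (R):
3 4 2
8 0 1
7 6 5

After move 10 (R):
3 4 2
8 1 0
7 6 5

After move 11 (R):
3 4 2
8 1 0
7 6 5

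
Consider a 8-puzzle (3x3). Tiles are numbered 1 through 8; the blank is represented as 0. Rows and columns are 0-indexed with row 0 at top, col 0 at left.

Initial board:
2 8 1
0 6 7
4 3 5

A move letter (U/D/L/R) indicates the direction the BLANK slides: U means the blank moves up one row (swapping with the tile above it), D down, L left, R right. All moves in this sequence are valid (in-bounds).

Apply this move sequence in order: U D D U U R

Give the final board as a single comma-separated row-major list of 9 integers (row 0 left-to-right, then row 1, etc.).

Answer: 8, 0, 1, 2, 6, 7, 4, 3, 5

Derivation:
After move 1 (U):
0 8 1
2 6 7
4 3 5

After move 2 (D):
2 8 1
0 6 7
4 3 5

After move 3 (D):
2 8 1
4 6 7
0 3 5

After move 4 (U):
2 8 1
0 6 7
4 3 5

After move 5 (U):
0 8 1
2 6 7
4 3 5

After move 6 (R):
8 0 1
2 6 7
4 3 5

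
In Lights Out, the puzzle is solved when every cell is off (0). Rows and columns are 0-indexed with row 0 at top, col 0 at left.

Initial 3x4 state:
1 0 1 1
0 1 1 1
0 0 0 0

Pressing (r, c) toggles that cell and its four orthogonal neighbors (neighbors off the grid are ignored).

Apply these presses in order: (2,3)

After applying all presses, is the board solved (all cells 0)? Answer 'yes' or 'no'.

Answer: no

Derivation:
After press 1 at (2,3):
1 0 1 1
0 1 1 0
0 0 1 1

Lights still on: 7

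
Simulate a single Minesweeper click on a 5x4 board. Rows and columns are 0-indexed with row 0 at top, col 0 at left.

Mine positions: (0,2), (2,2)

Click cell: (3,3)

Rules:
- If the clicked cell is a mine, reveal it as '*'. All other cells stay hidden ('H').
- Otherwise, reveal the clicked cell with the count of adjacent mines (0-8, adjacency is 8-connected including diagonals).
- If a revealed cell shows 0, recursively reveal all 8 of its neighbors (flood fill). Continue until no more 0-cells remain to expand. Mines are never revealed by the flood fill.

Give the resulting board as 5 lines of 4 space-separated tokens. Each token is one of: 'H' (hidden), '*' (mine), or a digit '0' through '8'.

H H H H
H H H H
H H H H
H H H 1
H H H H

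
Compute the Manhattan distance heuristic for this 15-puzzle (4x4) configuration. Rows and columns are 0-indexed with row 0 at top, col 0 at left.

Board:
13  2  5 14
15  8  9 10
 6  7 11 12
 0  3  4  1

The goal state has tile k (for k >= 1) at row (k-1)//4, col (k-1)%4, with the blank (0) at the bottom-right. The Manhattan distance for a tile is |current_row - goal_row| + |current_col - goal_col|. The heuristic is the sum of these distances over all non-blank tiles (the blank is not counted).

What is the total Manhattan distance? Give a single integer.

Tile 13: at (0,0), goal (3,0), distance |0-3|+|0-0| = 3
Tile 2: at (0,1), goal (0,1), distance |0-0|+|1-1| = 0
Tile 5: at (0,2), goal (1,0), distance |0-1|+|2-0| = 3
Tile 14: at (0,3), goal (3,1), distance |0-3|+|3-1| = 5
Tile 15: at (1,0), goal (3,2), distance |1-3|+|0-2| = 4
Tile 8: at (1,1), goal (1,3), distance |1-1|+|1-3| = 2
Tile 9: at (1,2), goal (2,0), distance |1-2|+|2-0| = 3
Tile 10: at (1,3), goal (2,1), distance |1-2|+|3-1| = 3
Tile 6: at (2,0), goal (1,1), distance |2-1|+|0-1| = 2
Tile 7: at (2,1), goal (1,2), distance |2-1|+|1-2| = 2
Tile 11: at (2,2), goal (2,2), distance |2-2|+|2-2| = 0
Tile 12: at (2,3), goal (2,3), distance |2-2|+|3-3| = 0
Tile 3: at (3,1), goal (0,2), distance |3-0|+|1-2| = 4
Tile 4: at (3,2), goal (0,3), distance |3-0|+|2-3| = 4
Tile 1: at (3,3), goal (0,0), distance |3-0|+|3-0| = 6
Sum: 3 + 0 + 3 + 5 + 4 + 2 + 3 + 3 + 2 + 2 + 0 + 0 + 4 + 4 + 6 = 41

Answer: 41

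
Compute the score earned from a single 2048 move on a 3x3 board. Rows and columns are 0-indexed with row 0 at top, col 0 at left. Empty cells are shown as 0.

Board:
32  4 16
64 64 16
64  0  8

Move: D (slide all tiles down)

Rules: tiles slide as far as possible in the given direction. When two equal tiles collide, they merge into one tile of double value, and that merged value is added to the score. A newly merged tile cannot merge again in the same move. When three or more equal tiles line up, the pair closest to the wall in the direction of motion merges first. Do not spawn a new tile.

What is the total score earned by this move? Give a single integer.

Answer: 160

Derivation:
Slide down:
col 0: [32, 64, 64] -> [0, 32, 128]  score +128 (running 128)
col 1: [4, 64, 0] -> [0, 4, 64]  score +0 (running 128)
col 2: [16, 16, 8] -> [0, 32, 8]  score +32 (running 160)
Board after move:
  0   0   0
 32   4  32
128  64   8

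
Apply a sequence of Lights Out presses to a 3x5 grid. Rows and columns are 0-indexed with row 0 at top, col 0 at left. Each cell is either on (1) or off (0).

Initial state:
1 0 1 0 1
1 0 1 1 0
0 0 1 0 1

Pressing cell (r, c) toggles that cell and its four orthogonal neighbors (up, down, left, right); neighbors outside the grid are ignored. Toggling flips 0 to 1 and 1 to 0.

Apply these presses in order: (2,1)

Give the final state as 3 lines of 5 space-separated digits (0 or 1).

After press 1 at (2,1):
1 0 1 0 1
1 1 1 1 0
1 1 0 0 1

Answer: 1 0 1 0 1
1 1 1 1 0
1 1 0 0 1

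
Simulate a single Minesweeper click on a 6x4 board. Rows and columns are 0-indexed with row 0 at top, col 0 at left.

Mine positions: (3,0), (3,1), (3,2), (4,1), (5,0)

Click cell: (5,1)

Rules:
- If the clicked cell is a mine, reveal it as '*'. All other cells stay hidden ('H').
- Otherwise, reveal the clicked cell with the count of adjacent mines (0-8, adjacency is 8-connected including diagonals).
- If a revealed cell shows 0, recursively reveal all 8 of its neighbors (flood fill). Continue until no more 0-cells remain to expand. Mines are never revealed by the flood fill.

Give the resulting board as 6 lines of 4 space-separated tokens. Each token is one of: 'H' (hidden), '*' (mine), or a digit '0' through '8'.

H H H H
H H H H
H H H H
H H H H
H H H H
H 2 H H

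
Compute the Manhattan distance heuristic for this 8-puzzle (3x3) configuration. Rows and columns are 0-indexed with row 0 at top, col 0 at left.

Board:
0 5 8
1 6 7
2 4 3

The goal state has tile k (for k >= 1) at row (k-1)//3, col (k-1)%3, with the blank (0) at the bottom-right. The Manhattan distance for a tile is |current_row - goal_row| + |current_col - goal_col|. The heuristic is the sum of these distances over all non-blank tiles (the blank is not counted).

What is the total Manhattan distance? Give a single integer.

Answer: 16

Derivation:
Tile 5: (0,1)->(1,1) = 1
Tile 8: (0,2)->(2,1) = 3
Tile 1: (1,0)->(0,0) = 1
Tile 6: (1,1)->(1,2) = 1
Tile 7: (1,2)->(2,0) = 3
Tile 2: (2,0)->(0,1) = 3
Tile 4: (2,1)->(1,0) = 2
Tile 3: (2,2)->(0,2) = 2
Sum: 1 + 3 + 1 + 1 + 3 + 3 + 2 + 2 = 16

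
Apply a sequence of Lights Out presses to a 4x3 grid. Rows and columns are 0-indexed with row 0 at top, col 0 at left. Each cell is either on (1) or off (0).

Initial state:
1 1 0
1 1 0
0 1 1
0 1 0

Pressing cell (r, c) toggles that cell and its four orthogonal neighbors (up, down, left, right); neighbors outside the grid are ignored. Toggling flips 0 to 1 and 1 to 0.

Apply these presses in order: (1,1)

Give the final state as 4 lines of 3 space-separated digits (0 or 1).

Answer: 1 0 0
0 0 1
0 0 1
0 1 0

Derivation:
After press 1 at (1,1):
1 0 0
0 0 1
0 0 1
0 1 0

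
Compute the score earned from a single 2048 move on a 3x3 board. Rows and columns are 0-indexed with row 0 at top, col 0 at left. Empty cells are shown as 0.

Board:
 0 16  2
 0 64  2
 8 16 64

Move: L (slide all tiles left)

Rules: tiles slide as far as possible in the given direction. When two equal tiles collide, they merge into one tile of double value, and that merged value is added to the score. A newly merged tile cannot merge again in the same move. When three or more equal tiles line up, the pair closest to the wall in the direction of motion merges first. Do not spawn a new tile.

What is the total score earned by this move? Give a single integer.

Answer: 0

Derivation:
Slide left:
row 0: [0, 16, 2] -> [16, 2, 0]  score +0 (running 0)
row 1: [0, 64, 2] -> [64, 2, 0]  score +0 (running 0)
row 2: [8, 16, 64] -> [8, 16, 64]  score +0 (running 0)
Board after move:
16  2  0
64  2  0
 8 16 64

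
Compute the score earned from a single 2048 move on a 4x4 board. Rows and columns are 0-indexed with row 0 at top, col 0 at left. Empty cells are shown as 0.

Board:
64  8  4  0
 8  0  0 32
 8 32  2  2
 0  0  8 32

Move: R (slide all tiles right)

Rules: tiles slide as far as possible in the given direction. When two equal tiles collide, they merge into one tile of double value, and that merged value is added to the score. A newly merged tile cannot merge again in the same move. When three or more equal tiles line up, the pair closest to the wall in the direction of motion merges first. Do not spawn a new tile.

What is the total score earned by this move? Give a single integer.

Slide right:
row 0: [64, 8, 4, 0] -> [0, 64, 8, 4]  score +0 (running 0)
row 1: [8, 0, 0, 32] -> [0, 0, 8, 32]  score +0 (running 0)
row 2: [8, 32, 2, 2] -> [0, 8, 32, 4]  score +4 (running 4)
row 3: [0, 0, 8, 32] -> [0, 0, 8, 32]  score +0 (running 4)
Board after move:
 0 64  8  4
 0  0  8 32
 0  8 32  4
 0  0  8 32

Answer: 4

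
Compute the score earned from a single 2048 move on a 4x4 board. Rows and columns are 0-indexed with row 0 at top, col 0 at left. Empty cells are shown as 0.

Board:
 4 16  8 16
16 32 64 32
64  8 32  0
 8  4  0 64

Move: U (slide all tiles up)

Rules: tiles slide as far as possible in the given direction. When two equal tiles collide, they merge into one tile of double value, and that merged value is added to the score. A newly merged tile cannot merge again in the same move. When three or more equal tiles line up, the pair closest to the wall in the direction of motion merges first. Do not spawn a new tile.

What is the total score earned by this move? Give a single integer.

Answer: 0

Derivation:
Slide up:
col 0: [4, 16, 64, 8] -> [4, 16, 64, 8]  score +0 (running 0)
col 1: [16, 32, 8, 4] -> [16, 32, 8, 4]  score +0 (running 0)
col 2: [8, 64, 32, 0] -> [8, 64, 32, 0]  score +0 (running 0)
col 3: [16, 32, 0, 64] -> [16, 32, 64, 0]  score +0 (running 0)
Board after move:
 4 16  8 16
16 32 64 32
64  8 32 64
 8  4  0  0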